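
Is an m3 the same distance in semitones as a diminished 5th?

3 semitones (minor third) vs 6 semitones (diminished fifth): not equal.

No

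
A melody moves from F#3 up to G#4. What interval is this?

F to G spans two letter names (F-G), plus an octave — that makes it a ninth of some quality.
Counting semitones, F#3→G#4 is 14, which is the major ninth.
(Equivalently, a compound major second: a major second plus an octave.)

major ninth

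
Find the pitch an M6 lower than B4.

Counting six letter names down from B lands on D.
A major sixth spans 9 semitones, so from B4 the target pitch is D4.

D4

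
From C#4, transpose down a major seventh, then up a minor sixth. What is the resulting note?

Bb3

Down a major seventh from C#4: D3 (11 semitones down).
D3 up a minor sixth → Bb3 (8 semitones).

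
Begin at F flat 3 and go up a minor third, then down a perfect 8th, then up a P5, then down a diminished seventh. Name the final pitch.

Fb3 up a minor third → Abb3 (3 semitones).
Abb3 down a perfect octave → Abb2 (12 semitones).
Abb2 up a perfect fifth → Ebb3 (7 semitones).
A diminished seventh down from Ebb3 is F2.

F 2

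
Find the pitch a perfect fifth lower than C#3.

F#2

The fifth takes the letter from C down to F.
A perfect fifth is 7 semitones; 7 semitones down from C#3 gives F#2.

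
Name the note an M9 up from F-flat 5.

G-flat 6

The ninth's letter: F up two letter names plus an octave → G.
A major ninth is 14 semitones; 14 semitones up from Fb5 gives Gb6.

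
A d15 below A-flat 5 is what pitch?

The letter stays A (same as the start), shifted two octaves down.
A diminished fifteenth is 23 semitones; 23 semitones down from Ab5 gives A3.

A 3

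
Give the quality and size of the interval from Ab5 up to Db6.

A to D spans four letter names (A-B-C-D), so the interval is some kind of fourth.
Counting semitones, Ab5→Db6 is 5, which is the perfect fourth.

perfect 4th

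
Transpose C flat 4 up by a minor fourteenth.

Counting seven letter names plus an octave up from C lands on B.
A minor fourteenth is 22 semitones; 22 semitones up from Cb4 gives Bbb5.

B double-flat 5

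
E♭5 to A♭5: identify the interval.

E to A spans four letter names (E-F-G-A), so the interval is some kind of fourth.
Counting semitones, Eb5→Ab5 is 5, which is the perfect fourth.

P4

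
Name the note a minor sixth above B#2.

G#3

Six letter names up from B: G.
A minor sixth spans 8 semitones, so from B#2 the target pitch is G#3.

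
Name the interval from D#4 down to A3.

Descending from D#4 to A3 is the same interval as ascending A3 to D#4.
A to D spans four letter names (A-B-C-D) — that makes it a fourth of some quality.
A perfect fourth would be 5 semitones; A3 to D#4 is 6, one semitone wider, so the interval is augmented.

A4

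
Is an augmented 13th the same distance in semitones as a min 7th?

22 semitones (augmented thirteenth) vs 10 semitones (minor seventh): not equal.

No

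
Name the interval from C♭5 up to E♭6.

M10

C to E spans three letter names (C-D-E), plus an octave — that makes it a tenth of some quality.
Cb5 to Eb6 is 16 semitones, matching the major tenth exactly, so the quality is major.
(Equivalently, a compound major third: a major third plus an octave.)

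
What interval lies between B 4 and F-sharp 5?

perfect fifth

B to F spans five letter names (B-C-D-E-F): a fifth.
The perfect fifth spans 7 semitones, and B4 to F#5 is exactly 7 semitones — so this is a perfect fifth.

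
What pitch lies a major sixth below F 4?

A flat 3

Counting six letter names down from F lands on A.
Moving 9 semitones down from F4 (the size of a major sixth) reaches Ab3.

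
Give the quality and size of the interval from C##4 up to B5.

C to B spans seven letter names (C-D-E-F-G-A-B), plus an octave: a fourteenth.
The major fourteenth is 23 semitones; here we have 21, two semitones narrower: diminished.
(Equivalently, a compound diminished seventh: a diminished seventh plus an octave.)

d14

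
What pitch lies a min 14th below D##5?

E##3

The fourteenth's letter: D down seven letter names plus an octave → E.
A minor fourteenth is 22 semitones; 22 semitones down from D##5 gives E##3.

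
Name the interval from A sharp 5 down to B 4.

M7

Descending from A#5 to B4 is the same interval as ascending B4 to A#5.
B to A spans seven letter names (B-C-D-E-F-G-A): a seventh.
Counting semitones, B4→A#5 is 11, which is the major seventh.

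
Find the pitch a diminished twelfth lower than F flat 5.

Five letters down from F (plus an octave) reaches B.
A diminished twelfth spans 18 semitones, so from Fb5 the target pitch is Bb3.

B flat 3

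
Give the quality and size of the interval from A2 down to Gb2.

Descending from A2 to Gb2 is the same interval as ascending Gb2 to A2.
G to A spans two letter names (G-A): a second.
A major second would be 2 semitones; Gb2 to A2 is 3, one semitone wider, so the interval is augmented.

augmented second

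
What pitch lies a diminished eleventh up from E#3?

Counting four letter names plus an octave up from E lands on A.
Moving 16 semitones up from E#3 (the size of a diminished eleventh) reaches A4.

A4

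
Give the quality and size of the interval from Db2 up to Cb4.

D to C spans seven letter names (D-E-F-G-A-B-C), plus an octave — that makes it a fourteenth of some quality.
At 22 semitones, Db2→Cb4 falls one short of a major fourteenth: minor.
(Equivalently, a compound minor seventh: a minor seventh plus an octave.)

minor fourteenth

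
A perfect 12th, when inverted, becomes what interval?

perfect 4th

First reduce the compound perfect twelfth to its simple form, a perfect fifth.
Interval numbers invert to sum to nine: 5 + 4 = 9, so a fifth inverts to a fourth.
Quality inverts too: perfect stays perfect. That makes the inversion a perfect fourth.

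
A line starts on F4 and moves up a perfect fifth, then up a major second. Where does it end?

D5

Up a perfect fifth from F4: C5 (7 semitones up).
Up a major second from C5: D5 (2 semitones up).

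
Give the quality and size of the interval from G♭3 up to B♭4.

major tenth

G to B spans three letter names (G-A-B), plus an octave: a tenth.
Counting semitones, Gb3→Bb4 is 16, which is the major tenth.
(Equivalently, a compound major third: a major third plus an octave.)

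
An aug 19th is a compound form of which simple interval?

Subtracting seven from the interval number removes an octave: 19 − 14 = 5.
Quality carries through unchanged, so the simple form is an augmented fifth.

augmented 5th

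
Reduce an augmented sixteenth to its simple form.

Subtracting seven from the interval number removes an octave: 16 − 14 = 2.
That makes an augmented sixteenth a compound augmented second — 2 octaves plus an augmented second.

augmented second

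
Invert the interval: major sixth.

minor third

Interval numbers invert to sum to nine: 6 + 3 = 9, so a sixth inverts to a third.
And major becomes minor under inversion, so we get a minor third.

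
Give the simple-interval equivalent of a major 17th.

Take out 2 octaves (14 from the number): 17 − 14 = 3.
So a major seventeenth is 2 octaves plus a major third. The quality is unchanged.

major 3rd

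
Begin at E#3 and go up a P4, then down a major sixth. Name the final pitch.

C#3

E#3 up a perfect fourth → A#3 (5 semitones).
Down a major sixth from A#3: C#3 (9 semitones down).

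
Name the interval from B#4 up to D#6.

m10

B to D spans three letter names (B-C-D), plus an octave, so the interval is some kind of tenth.
A major tenth would be 16 semitones, but B#4 to D#6 is 15 — one semitone narrower, making it a minor tenth.
(Equivalently, a compound minor third: a minor third plus an octave.)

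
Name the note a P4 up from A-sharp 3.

The fourth takes the letter from A up to D.
Moving 5 semitones up from A#3 (the size of a perfect fourth) reaches D#4.

D-sharp 4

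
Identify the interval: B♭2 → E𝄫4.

B to E spans four letter names (B-C-D-E), plus an octave, so the interval is some kind of eleventh.
A perfect eleventh would be 17 semitones; Bb2 to Ebb4 is 16, one semitone narrower, so the interval is diminished.
(Equivalently, a compound diminished fourth: a diminished fourth plus an octave.)

diminished eleventh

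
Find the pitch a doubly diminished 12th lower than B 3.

E-double-sharp 2

The twelfth's letter: B down five letter names plus an octave → E.
Moving 17 semitones down from B3 (the size of a doubly diminished twelfth) reaches E##2.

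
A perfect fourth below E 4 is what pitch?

B 3

The fourth takes the letter from E down to B.
Moving 5 semitones down from E4 (the size of a perfect fourth) reaches B3.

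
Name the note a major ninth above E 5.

F sharp 6

Two letters up from E (plus an octave) reaches F.
Moving 14 semitones up from E5 (the size of a major ninth) reaches F#6.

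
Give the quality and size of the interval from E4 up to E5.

perfect 8th

E to E is the same letter name, plus an octave: an octave.
E4 to E5 is 12 semitones, matching the perfect octave exactly, so the quality is perfect.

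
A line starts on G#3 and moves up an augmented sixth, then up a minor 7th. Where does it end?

D##5

An augmented sixth up from G#3 is E##4.
E##4 up a minor seventh → D##5 (10 semitones).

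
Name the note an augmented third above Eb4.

The third takes the letter from E up to G.
Moving 5 semitones up from Eb4 (the size of an augmented third) reaches G#4.

G#4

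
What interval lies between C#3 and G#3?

perfect fifth

C to G spans five letter names (C-D-E-F-G): a fifth.
The perfect fifth spans 7 semitones, and C#3 to G#3 is exactly 7 semitones — so this is a perfect fifth.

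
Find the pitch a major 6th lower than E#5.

G#4

The sixth takes the letter from E down to G.
A major sixth is 9 semitones; 9 semitones down from E#5 gives G#4.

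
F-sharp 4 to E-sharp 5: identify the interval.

major seventh

F to E spans seven letter names (F-G-A-B-C-D-E): a seventh.
Counting semitones, F#4→E#5 is 11, which is the major seventh.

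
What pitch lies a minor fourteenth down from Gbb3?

Seven letters down from G (plus an octave) reaches A.
Moving 22 semitones down from Gbb3 (the size of a minor fourteenth) reaches Abb1.

Abb1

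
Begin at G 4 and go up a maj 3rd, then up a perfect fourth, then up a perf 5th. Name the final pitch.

A major third up from G4 is B4.
A perfect fourth up from B4 is E5.
A perfect fifth up from E5 is B5.

B 5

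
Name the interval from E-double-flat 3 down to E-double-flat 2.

perfect octave

Descending from Ebb3 to Ebb2 is the same interval as ascending Ebb2 to Ebb3.
E to E is the same letter name, plus an octave — that makes it an octave of some quality.
Counting semitones, Ebb2→Ebb3 is 12, which is the perfect octave.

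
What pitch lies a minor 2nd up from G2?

Ab2

Counting two letter names up from G lands on A.
A minor second is 1 semitone; 1 semitone up from G2 gives Ab2.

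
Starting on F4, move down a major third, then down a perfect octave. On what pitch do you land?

Db3

Down a major third from F4: Db4 (4 semitones down).
Down a perfect octave from Db4: Db3 (12 semitones down).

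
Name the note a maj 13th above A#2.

The thirteenth's letter: A up six letter names plus an octave → F.
A major thirteenth is 21 semitones; 21 semitones up from A#2 gives F##4.

F##4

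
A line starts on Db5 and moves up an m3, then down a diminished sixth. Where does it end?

A4

Db5 up a minor third → Fb5 (3 semitones).
Fb5 down a diminished sixth → A4 (7 semitones).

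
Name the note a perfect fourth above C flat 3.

Four letter names up from C: F.
Moving 5 semitones up from Cb3 (the size of a perfect fourth) reaches Fb3.

F flat 3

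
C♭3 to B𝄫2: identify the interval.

Descending from Cb3 to Bbb2 is the same interval as ascending Bbb2 to Cb3.
B to C spans two letter names (B-C), so the interval is some kind of second.
Bbb2 to Cb3 is 2 semitones, matching the major second exactly, so the quality is major.

major second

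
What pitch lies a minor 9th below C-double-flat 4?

Counting two letter names plus an octave down from C lands on B.
A minor ninth spans 13 semitones, so from Cbb4 the target pitch is Bbb2.

B-double-flat 2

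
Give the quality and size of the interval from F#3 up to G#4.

major ninth

F to G spans two letter names (F-G), plus an octave — that makes it a ninth of some quality.
Counting semitones, F#3→G#4 is 14, which is the major ninth.
(Equivalently, a compound major second: a major second plus an octave.)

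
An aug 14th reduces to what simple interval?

Subtracting seven from the interval number removes an octave: 14 − 7 = 7.
Quality carries through unchanged, so the simple form is an augmented seventh.

augmented seventh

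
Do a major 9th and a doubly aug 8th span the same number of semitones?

A major ninth = 14 semitones = a doubly augmented octave; enharmonically equal.

Yes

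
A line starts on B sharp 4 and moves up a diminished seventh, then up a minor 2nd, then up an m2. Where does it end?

C flat 6

A diminished seventh up from B#4 is A5.
Up a minor second from A5: Bb5 (1 semitone up).
Up a minor second from Bb5: Cb6 (1 semitone up).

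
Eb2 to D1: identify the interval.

minor ninth

Descending from Eb2 to D1 is the same interval as ascending D1 to Eb2.
D to E spans two letter names (D-E), plus an octave, so the interval is some kind of ninth.
At 13 semitones, D1→Eb2 falls one short of a major ninth: minor.
(Equivalently, a compound minor second: a minor second plus an octave.)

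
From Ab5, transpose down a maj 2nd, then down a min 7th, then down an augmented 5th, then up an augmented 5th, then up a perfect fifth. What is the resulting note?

Ab5 down a major second → Gb5 (2 semitones).
A minor seventh down from Gb5 is Ab4.
An augmented fifth down from Ab4 is Dbb4.
Dbb4 up an augmented fifth → Ab4 (8 semitones).
Up a perfect fifth from Ab4: Eb5 (7 semitones up).

Eb5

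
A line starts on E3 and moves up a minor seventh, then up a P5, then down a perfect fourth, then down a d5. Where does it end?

E3 up a minor seventh → D4 (10 semitones).
A perfect fifth up from D4 is A4.
Down a perfect fourth from A4: E4 (5 semitones down).
A diminished fifth down from E4 is A#3.

A#3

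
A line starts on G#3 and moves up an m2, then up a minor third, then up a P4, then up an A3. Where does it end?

A minor second up from G#3 is A3.
A3 up a minor third → C4 (3 semitones).
A perfect fourth up from C4 is F4.
Up an augmented third from F4: A#4 (5 semitones up).

A#4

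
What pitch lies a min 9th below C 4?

The ninth's letter: C down two letter names plus an octave → B.
A minor ninth is 13 semitones; 13 semitones down from C4 gives B2.

B 2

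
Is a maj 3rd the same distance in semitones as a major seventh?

No

A major third is 4 semitones but a major seventh is 11 semitones — different sizes.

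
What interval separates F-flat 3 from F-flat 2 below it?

perfect octave

Descending from Fb3 to Fb2 is the same interval as ascending Fb2 to Fb3.
F to F is the same letter name, plus an octave, so the interval is some kind of octave.
The perfect octave spans 12 semitones, and Fb2 to Fb3 is exactly 12 semitones — so this is a perfect octave.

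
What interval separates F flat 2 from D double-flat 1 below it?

M10

Descending from Fb2 to Dbb1 is the same interval as ascending Dbb1 to Fb2.
D to F spans three letter names (D-E-F), plus an octave: a tenth.
Counting semitones, Dbb1→Fb2 is 16, which is the major tenth.
(Equivalently, a compound major third: a major third plus an octave.)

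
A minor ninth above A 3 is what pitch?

B flat 4

Two letters up from A (plus an octave) reaches B.
A minor ninth is 13 semitones; 13 semitones up from A3 gives Bb4.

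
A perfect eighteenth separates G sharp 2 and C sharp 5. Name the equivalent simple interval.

Subtracting seven from the interval number removes an octave: 18 − 14 = 4.
Quality carries through unchanged, so the simple form is a perfect fourth.

P4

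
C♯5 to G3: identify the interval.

Descending from C#5 to G3 is the same interval as ascending G3 to C#5.
G to C spans four letter names (G-A-B-C), plus an octave: an eleventh.
The perfect eleventh is 17 semitones; here we have 18, one semitone wider: augmented.
(Equivalently, a compound augmented fourth: an augmented fourth plus an octave.)

A11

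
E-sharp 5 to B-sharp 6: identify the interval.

E to B spans five letter names (E-F-G-A-B), plus an octave — that makes it a twelfth of some quality.
Counting semitones, E#5→B#6 is 19, which is the perfect twelfth.
(Equivalently, a compound perfect fifth: a perfect fifth plus an octave.)

perfect 12th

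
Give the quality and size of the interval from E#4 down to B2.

Descending from E#4 to B2 is the same interval as ascending B2 to E#4.
B to E spans four letter names (B-C-D-E), plus an octave: an eleventh.
A perfect eleventh would be 17 semitones; B2 to E#4 is 18, one semitone wider, so the interval is augmented.
(Equivalently, a compound augmented fourth: an augmented fourth plus an octave.)

augmented eleventh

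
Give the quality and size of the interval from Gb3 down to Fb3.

Descending from Gb3 to Fb3 is the same interval as ascending Fb3 to Gb3.
F to G spans two letter names (F-G): a second.
The major second spans 2 semitones, and Fb3 to Gb3 is exactly 2 semitones — so this is a major second.

major 2nd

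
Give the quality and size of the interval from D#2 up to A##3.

augmented twelfth

D to A spans five letter names (D-E-F-G-A), plus an octave: a twelfth.
D#2 to A##3 spans 20 semitones — one semitone wider than the perfect twelfth (19) — giving an augmented twelfth.
(Equivalently, a compound augmented fifth: an augmented fifth plus an octave.)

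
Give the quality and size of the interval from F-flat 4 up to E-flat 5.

F to E spans seven letter names (F-G-A-B-C-D-E) — that makes it a seventh of some quality.
The major seventh spans 11 semitones, and Fb4 to Eb5 is exactly 11 semitones — so this is a major seventh.

major 7th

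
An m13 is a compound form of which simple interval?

minor 6th

Each octave removed subtracts seven from the number: 13 − 7 = 6.
So a minor thirteenth is an octave plus a minor sixth. The quality is unchanged.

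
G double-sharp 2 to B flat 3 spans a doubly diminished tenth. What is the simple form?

dd3

Take out an octave (7 from the number): 10 − 7 = 3.
So a doubly diminished tenth is an octave plus a doubly diminished third. The quality is unchanged.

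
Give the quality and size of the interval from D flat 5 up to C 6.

M7

D to C spans seven letter names (D-E-F-G-A-B-C) — that makes it a seventh of some quality.
Counting semitones, Db5→C6 is 11, which is the major seventh.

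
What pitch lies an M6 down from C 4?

Six letter names down from C: E.
A major sixth is 9 semitones; 9 semitones down from C4 gives Eb3.

E-flat 3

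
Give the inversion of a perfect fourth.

P5

The rule of nine gives the new number: 9 − 4 = 5, so a fourth becomes a fifth.
The quality also flips — perfect stays perfect — giving a perfect fifth.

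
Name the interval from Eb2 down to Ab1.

perfect fifth

Descending from Eb2 to Ab1 is the same interval as ascending Ab1 to Eb2.
A to E spans five letter names (A-B-C-D-E), so the interval is some kind of fifth.
Ab1 to Eb2 is 7 semitones, matching the perfect fifth exactly, so the quality is perfect.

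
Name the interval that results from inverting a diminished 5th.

Interval numbers invert to sum to nine: 5 + 4 = 9, so a fifth inverts to a fourth.
And diminished becomes augmented under inversion, so we get an augmented fourth.

augmented fourth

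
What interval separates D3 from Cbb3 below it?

AA2

Descending from D3 to Cbb3 is the same interval as ascending Cbb3 to D3.
C to D spans two letter names (C-D) — that makes it a second of some quality.
A major second would be 2 semitones; Cbb3 to D3 is 4, two semitones wider, so the interval is doubly augmented.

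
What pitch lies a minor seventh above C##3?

The seventh takes the letter from C up to B.
A minor seventh spans 10 semitones, so from C##3 the target pitch is B#3.

B#3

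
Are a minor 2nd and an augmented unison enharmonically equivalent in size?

A minor second = 1 semitone = an augmented unison; enharmonically equal.

Yes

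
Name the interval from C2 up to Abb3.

diminished 13th

C to A spans six letter names (C-D-E-F-G-A), plus an octave — that makes it a thirteenth of some quality.
C2 to Abb3 spans 19 semitones — two semitones narrower than the major thirteenth (21) — giving a diminished thirteenth.
(Equivalently, a compound diminished sixth: a diminished sixth plus an octave.)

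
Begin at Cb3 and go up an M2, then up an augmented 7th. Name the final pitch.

C#4

Cb3 up a major second → Db3 (2 semitones).
An augmented seventh up from Db3 is C#4.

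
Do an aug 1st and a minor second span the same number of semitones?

Yes

An augmented unison spans 1 semitone, and a minor second also spans 1 semitone — they're enharmonic.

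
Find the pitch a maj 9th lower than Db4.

The ninth's letter: D down two letter names plus an octave → C.
Moving 14 semitones down from Db4 (the size of a major ninth) reaches Cb3.

Cb3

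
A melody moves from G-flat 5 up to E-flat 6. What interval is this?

major sixth

G to E spans six letter names (G-A-B-C-D-E), so the interval is some kind of sixth.
Counting semitones, Gb5→Eb6 is 9, which is the major sixth.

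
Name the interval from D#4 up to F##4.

M3

D to F spans three letter names (D-E-F), so the interval is some kind of third.
Counting semitones, D#4→F##4 is 4, which is the major third.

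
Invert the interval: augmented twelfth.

diminished fourth

First reduce the compound augmented twelfth to its simple form, an augmented fifth.
Interval numbers invert to sum to nine: 5 + 4 = 9, so a fifth inverts to a fourth.
The quality also flips — augmented becomes diminished — giving a diminished fourth.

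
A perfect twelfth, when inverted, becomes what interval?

P4

First reduce the compound perfect twelfth to its simple form, a perfect fifth.
Inverted interval numbers add to nine, so a fifth pairs with a fourth (5 + 4 = 9).
The quality also flips — perfect stays perfect — giving a perfect fourth.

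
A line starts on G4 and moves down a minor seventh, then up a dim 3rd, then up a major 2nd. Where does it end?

A minor seventh down from G4 is A3.
A diminished third up from A3 is Cb4.
Cb4 up a major second → Db4 (2 semitones).

Db4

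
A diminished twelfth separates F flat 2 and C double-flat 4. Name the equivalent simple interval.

diminished fifth

Take out an octave (7 from the number): 12 − 7 = 5.
So a diminished twelfth is an octave plus a diminished fifth. The quality is unchanged.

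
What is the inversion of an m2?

The rule of nine gives the new number: 9 − 2 = 7, so a second becomes a seventh.
Quality inverts too: minor becomes major. That makes the inversion a major seventh.

major seventh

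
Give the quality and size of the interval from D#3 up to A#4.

D to A spans five letter names (D-E-F-G-A), plus an octave: a twelfth.
Counting semitones, D#3→A#4 is 19, which is the perfect twelfth.
(Equivalently, a compound perfect fifth: a perfect fifth plus an octave.)

P12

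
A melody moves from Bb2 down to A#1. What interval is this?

d9

Descending from Bb2 to A#1 is the same interval as ascending A#1 to Bb2.
A to B spans two letter names (A-B), plus an octave, so the interval is some kind of ninth.
The major ninth is 14 semitones; here we have 12, two semitones narrower: diminished.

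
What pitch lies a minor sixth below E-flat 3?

The sixth takes the letter from E down to G.
Moving 8 semitones down from Eb3 (the size of a minor sixth) reaches G2.

G 2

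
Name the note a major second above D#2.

E#2

The second takes the letter from D up to E.
Moving 2 semitones up from D#2 (the size of a major second) reaches E#2.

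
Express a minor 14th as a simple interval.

Each octave removed subtracts seven from the number: 14 − 7 = 7.
That makes a minor fourteenth a compound minor seventh — an octave plus a minor seventh.

minor 7th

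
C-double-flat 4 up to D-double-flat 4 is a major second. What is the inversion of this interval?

Interval numbers invert to sum to nine: 2 + 7 = 9, so a second inverts to a seventh.
The quality also flips — major becomes minor — giving a minor seventh.

minor seventh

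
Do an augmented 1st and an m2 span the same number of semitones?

Yes

An augmented unison spans 1 semitone, and a minor second also spans 1 semitone — they're enharmonic.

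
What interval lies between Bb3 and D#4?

B to D spans three letter names (B-C-D) — that makes it a third of some quality.
A major third would be 4 semitones; Bb3 to D#4 is 5, one semitone wider, so the interval is augmented.

augmented third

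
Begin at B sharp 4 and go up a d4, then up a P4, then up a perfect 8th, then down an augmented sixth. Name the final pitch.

Up a diminished fourth from B#4: E5 (4 semitones up).
Up a perfect fourth from E5: A5 (5 semitones up).
Up a perfect octave from A5: A6 (12 semitones up).
Down an augmented sixth from A6: Cb6 (10 semitones down).

C flat 6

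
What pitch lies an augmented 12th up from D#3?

Five letters up from D (plus an octave) reaches A.
Moving 20 semitones up from D#3 (the size of an augmented twelfth) reaches A##4.

A##4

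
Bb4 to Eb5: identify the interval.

perfect 4th

B to E spans four letter names (B-C-D-E): a fourth.
Counting semitones, Bb4→Eb5 is 5, which is the perfect fourth.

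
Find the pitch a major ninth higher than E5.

Counting two letter names plus an octave up from E lands on F.
A major ninth is 14 semitones; 14 semitones up from E5 gives F#6.

F#6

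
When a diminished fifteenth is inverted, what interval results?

First reduce the compound diminished fifteenth to its simple form, a diminished octave.
Inverted interval numbers add to nine, so an octave pairs with a unison (8 + 1 = 9).
The quality also flips — diminished becomes augmented — giving an augmented unison.

augmented 1st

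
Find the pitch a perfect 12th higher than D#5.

A#6

Five letters up from D (plus an octave) reaches A.
A perfect twelfth spans 19 semitones, so from D#5 the target pitch is A#6.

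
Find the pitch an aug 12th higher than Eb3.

B4

Five letters up from E (plus an octave) reaches B.
An augmented twelfth is 20 semitones; 20 semitones up from Eb3 gives B4.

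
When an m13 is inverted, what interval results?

M3

First reduce the compound minor thirteenth to its simple form, a minor sixth.
Inverted interval numbers add to nine, so a sixth pairs with a third (6 + 3 = 9).
And minor becomes major under inversion, so we get a major third.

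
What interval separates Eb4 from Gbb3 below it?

augmented sixth

Descending from Eb4 to Gbb3 is the same interval as ascending Gbb3 to Eb4.
G to E spans six letter names (G-A-B-C-D-E) — that makes it a sixth of some quality.
A major sixth would be 9 semitones; Gbb3 to Eb4 is 10, one semitone wider, so the interval is augmented.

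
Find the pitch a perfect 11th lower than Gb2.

The eleventh's letter: G down four letter names plus an octave → D.
Moving 17 semitones down from Gb2 (the size of a perfect eleventh) reaches Db1.

Db1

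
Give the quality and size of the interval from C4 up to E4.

major 3rd

C to E spans three letter names (C-D-E) — that makes it a third of some quality.
The major third spans 4 semitones, and C4 to E4 is exactly 4 semitones — so this is a major third.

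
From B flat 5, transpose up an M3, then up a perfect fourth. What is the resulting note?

G 6

Bb5 up a major third → D6 (4 semitones).
A perfect fourth up from D6 is G6.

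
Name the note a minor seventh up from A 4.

G 5

The seventh takes the letter from A up to G.
Moving 10 semitones up from A4 (the size of a minor seventh) reaches G5.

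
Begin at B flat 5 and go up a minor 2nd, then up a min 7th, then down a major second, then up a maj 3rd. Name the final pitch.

C flat 7

A minor second up from Bb5 is Cb6.
A minor seventh up from Cb6 is Bbb6.
Down a major second from Bbb6: Abb6 (2 semitones down).
Abb6 up a major third → Cb7 (4 semitones).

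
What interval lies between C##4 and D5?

C to D spans two letter names (C-D), plus an octave — that makes it a ninth of some quality.
C##4 to D5 spans 12 semitones — two semitones narrower than the major ninth (14) — giving a diminished ninth.

diminished 9th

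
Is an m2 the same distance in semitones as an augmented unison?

Yes

A minor second = 1 semitone = an augmented unison; enharmonically equal.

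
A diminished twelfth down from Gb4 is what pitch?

Five letters down from G (plus an octave) reaches C.
A diminished twelfth is 18 semitones; 18 semitones down from Gb4 gives C3.

C3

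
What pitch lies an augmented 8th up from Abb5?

Ab6

An octave keeps the letter name A, an octave up from A.
An augmented octave spans 13 semitones, so from Abb5 the target pitch is Ab6.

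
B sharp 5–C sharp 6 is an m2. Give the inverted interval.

M7

The rule of nine gives the new number: 9 − 2 = 7, so a second becomes a seventh.
The quality also flips — minor becomes major — giving a major seventh.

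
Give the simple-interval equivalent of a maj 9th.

major 2nd

Take out an octave (7 from the number): 9 − 7 = 2.
That makes a major ninth a compound major second — an octave plus a major second.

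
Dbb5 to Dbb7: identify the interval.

D to D is the same letter name, plus 2 octaves — that makes it a fifteenth of some quality.
The perfect fifteenth spans 24 semitones, and Dbb5 to Dbb7 is exactly 24 semitones — so this is a perfect fifteenth.
(Equivalently, a compound perfect octave: a perfect octave plus an octave.)

perfect fifteenth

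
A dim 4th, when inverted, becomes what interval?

augmented fifth

The rule of nine gives the new number: 9 − 4 = 5, so a fourth becomes a fifth.
The quality also flips — diminished becomes augmented — giving an augmented fifth.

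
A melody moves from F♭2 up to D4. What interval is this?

augmented thirteenth

F to D spans six letter names (F-G-A-B-C-D), plus an octave: a thirteenth.
The major thirteenth is 21 semitones; here we have 22, one semitone wider: augmented.
(Equivalently, a compound augmented sixth: an augmented sixth plus an octave.)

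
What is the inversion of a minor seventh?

Interval numbers invert to sum to nine: 7 + 2 = 9, so a seventh inverts to a second.
And minor becomes major under inversion, so we get a major second.

major 2nd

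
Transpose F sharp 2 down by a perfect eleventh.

C sharp 1

The eleventh's letter: F down four letter names plus an octave → C.
Moving 17 semitones down from F#2 (the size of a perfect eleventh) reaches C#1.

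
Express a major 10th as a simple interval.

Each octave removed subtracts seven from the number: 10 − 7 = 3.
So a major tenth is an octave plus a major third. The quality is unchanged.

M3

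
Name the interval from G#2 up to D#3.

perfect fifth

G to D spans five letter names (G-A-B-C-D), so the interval is some kind of fifth.
The perfect fifth spans 7 semitones, and G#2 to D#3 is exactly 7 semitones — so this is a perfect fifth.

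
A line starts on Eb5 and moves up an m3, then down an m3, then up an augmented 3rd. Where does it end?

Eb5 up a minor third → Gb5 (3 semitones).
Down a minor third from Gb5: Eb5 (3 semitones down).
Up an augmented third from Eb5: G#5 (5 semitones up).

G#5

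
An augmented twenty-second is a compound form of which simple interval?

Each octave removed subtracts seven from the number: 22 − 14 = 8.
So an augmented twenty-second is 2 octaves plus an augmented octave. The quality is unchanged.

augmented octave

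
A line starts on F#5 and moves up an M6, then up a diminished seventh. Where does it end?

C7

F#5 up a major sixth → D#6 (9 semitones).
Up a diminished seventh from D#6: C7 (9 semitones up).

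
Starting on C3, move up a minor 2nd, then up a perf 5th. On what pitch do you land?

Ab3

A minor second up from C3 is Db3.
A perfect fifth up from Db3 is Ab3.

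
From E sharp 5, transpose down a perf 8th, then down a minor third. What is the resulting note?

E#5 down a perfect octave → E#4 (12 semitones).
A minor third down from E#4 is C##4.

C double-sharp 4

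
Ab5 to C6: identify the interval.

A to C spans three letter names (A-B-C) — that makes it a third of some quality.
Counting semitones, Ab5→C6 is 4, which is the major third.

major third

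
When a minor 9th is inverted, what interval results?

major 7th

First reduce the compound minor ninth to its simple form, a minor second.
Inverted interval numbers add to nine, so a second pairs with a seventh (2 + 7 = 9).
And minor becomes major under inversion, so we get a major seventh.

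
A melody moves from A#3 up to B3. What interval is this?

A to B spans two letter names (A-B) — that makes it a second of some quality.
A major second would be 2 semitones, but A#3 to B3 is 1 — one semitone narrower, making it a minor second.

m2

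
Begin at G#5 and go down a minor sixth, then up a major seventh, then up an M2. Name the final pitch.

A minor sixth down from G#5 is B#4.
Up a major seventh from B#4: A##5 (11 semitones up).
A##5 up a major second → B##5 (2 semitones).

B##5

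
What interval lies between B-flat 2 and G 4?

M13

B to G spans six letter names (B-C-D-E-F-G), plus an octave, so the interval is some kind of thirteenth.
The major thirteenth spans 21 semitones, and Bb2 to G4 is exactly 21 semitones — so this is a major thirteenth.
(Equivalently, a compound major sixth: a major sixth plus an octave.)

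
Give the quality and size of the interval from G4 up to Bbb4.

d3

G to B spans three letter names (G-A-B) — that makes it a third of some quality.
The major third is 4 semitones; here we have 2, two semitones narrower: diminished.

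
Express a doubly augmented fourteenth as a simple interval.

doubly augmented 7th

Take out an octave (7 from the number): 14 − 7 = 7.
So a doubly augmented fourteenth is an octave plus a doubly augmented seventh. The quality is unchanged.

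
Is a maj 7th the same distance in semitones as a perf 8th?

11 semitones (major seventh) vs 12 semitones (perfect octave): not equal.

No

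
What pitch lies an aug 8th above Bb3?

An octave keeps the letter name B, an octave up from B.
An augmented octave spans 13 semitones, so from Bb3 the target pitch is B4.

B4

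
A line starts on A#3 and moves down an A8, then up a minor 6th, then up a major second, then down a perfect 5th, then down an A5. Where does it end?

Fb2

A#3 down an augmented octave → A2 (13 semitones).
A2 up a minor sixth → F3 (8 semitones).
F3 up a major second → G3 (2 semitones).
Down a perfect fifth from G3: C3 (7 semitones down).
C3 down an augmented fifth → Fb2 (8 semitones).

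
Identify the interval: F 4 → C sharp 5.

A5

F to C spans five letter names (F-G-A-B-C): a fifth.
A perfect fifth would be 7 semitones; F4 to C#5 is 8, one semitone wider, so the interval is augmented.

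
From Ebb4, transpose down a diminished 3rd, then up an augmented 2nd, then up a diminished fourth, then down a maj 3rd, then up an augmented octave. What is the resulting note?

E5

Down a diminished third from Ebb4: C4 (2 semitones down).
Up an augmented second from C4: D#4 (3 semitones up).
D#4 up a diminished fourth → G4 (4 semitones).
A major third down from G4 is Eb4.
Up an augmented octave from Eb4: E5 (13 semitones up).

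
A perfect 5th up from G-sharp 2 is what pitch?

The fifth takes the letter from G up to D.
Moving 7 semitones up from G#2 (the size of a perfect fifth) reaches D#3.

D-sharp 3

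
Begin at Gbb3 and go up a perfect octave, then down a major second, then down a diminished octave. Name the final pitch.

A perfect octave up from Gbb3 is Gbb4.
Gbb4 down a major second → Fbb4 (2 semitones).
A diminished octave down from Fbb4 is Fb3.

Fb3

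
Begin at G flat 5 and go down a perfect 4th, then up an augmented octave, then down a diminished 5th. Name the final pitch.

Down a perfect fourth from Gb5: Db5 (5 semitones down).
An augmented octave up from Db5 is D6.
Down a diminished fifth from D6: G#5 (6 semitones down).

G sharp 5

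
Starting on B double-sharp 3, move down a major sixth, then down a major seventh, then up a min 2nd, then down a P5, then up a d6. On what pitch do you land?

Down a major sixth from B##3: D##3 (9 semitones down).
D##3 down a major seventh → E#2 (11 semitones).
Up a minor second from E#2: F#2 (1 semitone up).
F#2 down a perfect fifth → B1 (7 semitones).
Up a diminished sixth from B1: Gb2 (7 semitones up).

G flat 2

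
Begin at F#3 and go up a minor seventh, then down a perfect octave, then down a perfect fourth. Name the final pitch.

B2

Up a minor seventh from F#3: E4 (10 semitones up).
A perfect octave down from E4 is E3.
Down a perfect fourth from E3: B2 (5 semitones down).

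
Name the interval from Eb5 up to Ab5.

perfect fourth

E to A spans four letter names (E-F-G-A) — that makes it a fourth of some quality.
Eb5 to Ab5 is 5 semitones, matching the perfect fourth exactly, so the quality is perfect.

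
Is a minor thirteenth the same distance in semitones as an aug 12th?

A minor thirteenth spans 20 semitones, and an augmented twelfth also spans 20 semitones — they're enharmonic.

Yes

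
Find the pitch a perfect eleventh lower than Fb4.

Four letters down from F (plus an octave) reaches C.
A perfect eleventh spans 17 semitones, so from Fb4 the target pitch is Cb3.

Cb3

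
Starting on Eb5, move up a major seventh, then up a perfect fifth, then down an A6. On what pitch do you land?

Cb6

A major seventh up from Eb5 is D6.
Up a perfect fifth from D6: A6 (7 semitones up).
Down an augmented sixth from A6: Cb6 (10 semitones down).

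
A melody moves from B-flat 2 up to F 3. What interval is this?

B to F spans five letter names (B-C-D-E-F), so the interval is some kind of fifth.
Counting semitones, Bb2→F3 is 7, which is the perfect fifth.

perfect fifth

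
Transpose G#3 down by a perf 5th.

C#3

Five letter names down from G: C.
Moving 7 semitones down from G#3 (the size of a perfect fifth) reaches C#3.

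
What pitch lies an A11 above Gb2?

C4

The eleventh's letter: G up four letter names plus an octave → C.
An augmented eleventh is 18 semitones; 18 semitones up from Gb2 gives C4.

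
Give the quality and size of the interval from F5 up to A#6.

augmented tenth

F to A spans three letter names (F-G-A), plus an octave: a tenth.
F5 to A#6 spans 17 semitones — one semitone wider than the major tenth (16) — giving an augmented tenth.
(Equivalently, a compound augmented third: an augmented third plus an octave.)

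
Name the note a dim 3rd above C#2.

Eb2

The third takes the letter from C up to E.
A diminished third is 2 semitones; 2 semitones up from C#2 gives Eb2.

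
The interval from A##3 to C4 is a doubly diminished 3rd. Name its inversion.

AA6

Interval numbers invert to sum to nine: 3 + 6 = 9, so a third inverts to a sixth.
The quality also flips — doubly diminished becomes doubly augmented — giving a doubly augmented sixth.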